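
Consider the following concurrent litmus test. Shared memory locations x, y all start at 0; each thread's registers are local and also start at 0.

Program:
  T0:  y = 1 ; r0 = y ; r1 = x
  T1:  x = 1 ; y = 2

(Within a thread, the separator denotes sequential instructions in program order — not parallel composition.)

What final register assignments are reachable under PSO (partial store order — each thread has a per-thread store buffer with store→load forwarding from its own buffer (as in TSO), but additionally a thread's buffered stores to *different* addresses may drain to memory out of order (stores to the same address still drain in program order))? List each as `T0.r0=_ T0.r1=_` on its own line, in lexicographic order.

outcome vector order: (T0.r0,T0.r1)
|PSO outcomes| = 4

T0.r0=1 T0.r1=0
T0.r0=1 T0.r1=1
T0.r0=2 T0.r1=0
T0.r0=2 T0.r1=1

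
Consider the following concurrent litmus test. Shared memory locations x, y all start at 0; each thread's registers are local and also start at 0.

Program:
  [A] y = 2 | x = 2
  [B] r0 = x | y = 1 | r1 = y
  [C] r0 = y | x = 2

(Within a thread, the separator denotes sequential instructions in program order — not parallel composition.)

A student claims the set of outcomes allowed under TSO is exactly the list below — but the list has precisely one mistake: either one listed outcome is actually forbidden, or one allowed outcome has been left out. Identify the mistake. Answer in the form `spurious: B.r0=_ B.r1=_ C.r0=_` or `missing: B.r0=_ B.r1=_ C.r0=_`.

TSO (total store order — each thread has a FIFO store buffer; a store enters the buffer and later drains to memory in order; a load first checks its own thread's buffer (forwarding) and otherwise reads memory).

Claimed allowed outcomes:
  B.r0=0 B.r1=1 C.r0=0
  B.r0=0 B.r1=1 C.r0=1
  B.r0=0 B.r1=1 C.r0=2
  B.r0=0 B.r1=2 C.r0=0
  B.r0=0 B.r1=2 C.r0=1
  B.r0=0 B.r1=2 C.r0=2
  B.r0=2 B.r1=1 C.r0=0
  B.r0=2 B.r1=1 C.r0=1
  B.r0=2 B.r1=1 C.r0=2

missing: B.r0=2 B.r1=2 C.r0=0

outcome vector order: (B.r0,B.r1,C.r0)
TSO: 10 outcomes — {(0,1,0), (0,1,1), (0,1,2), (0,2,0), (0,2,1), (0,2,2), (2,1,0), (2,1,1), (2,1,2), (2,2,0)}
TSO∖claimed = {(2,2,0)}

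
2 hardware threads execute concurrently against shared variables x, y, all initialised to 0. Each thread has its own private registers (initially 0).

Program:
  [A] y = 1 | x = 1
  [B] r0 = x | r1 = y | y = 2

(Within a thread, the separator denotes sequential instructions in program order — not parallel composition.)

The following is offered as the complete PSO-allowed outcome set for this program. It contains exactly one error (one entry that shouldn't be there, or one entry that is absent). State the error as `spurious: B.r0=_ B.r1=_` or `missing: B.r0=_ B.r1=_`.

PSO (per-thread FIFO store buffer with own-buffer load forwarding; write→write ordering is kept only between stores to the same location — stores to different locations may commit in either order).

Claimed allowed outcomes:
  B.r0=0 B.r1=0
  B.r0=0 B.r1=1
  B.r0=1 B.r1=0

outcome vector order: (B.r0,B.r1)
[PSO] allowed = {<0 0>, <0 1>, <1 0>, <1 1>}
PSO∖claimed = {<1 1>}

missing: B.r0=1 B.r1=1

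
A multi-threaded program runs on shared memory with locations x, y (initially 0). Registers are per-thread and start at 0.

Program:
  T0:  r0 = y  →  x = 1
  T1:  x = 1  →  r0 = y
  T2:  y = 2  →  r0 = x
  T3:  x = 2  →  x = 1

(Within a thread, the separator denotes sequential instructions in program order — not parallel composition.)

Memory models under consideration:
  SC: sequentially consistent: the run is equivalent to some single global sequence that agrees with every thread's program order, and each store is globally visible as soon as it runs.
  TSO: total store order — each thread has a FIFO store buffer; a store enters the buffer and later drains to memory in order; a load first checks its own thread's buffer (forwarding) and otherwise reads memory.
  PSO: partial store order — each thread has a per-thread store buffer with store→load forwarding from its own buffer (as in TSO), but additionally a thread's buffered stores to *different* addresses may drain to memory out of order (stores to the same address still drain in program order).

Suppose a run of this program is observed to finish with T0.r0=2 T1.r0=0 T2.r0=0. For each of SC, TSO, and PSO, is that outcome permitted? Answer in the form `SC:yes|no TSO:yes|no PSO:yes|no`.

SC:no TSO:yes PSO:yes

outcome vector order: (T0.r0,T1.r0,T2.r0)
[SC] allowed = {001, 002, 020, 021, 022, 201, 202, 220, 221, 222}
[TSO] allowed = {000, 001, 002, 020, 021, 022, 200, 201, 202, 220, 221, 222}
[PSO] allowed = {000, 001, 002, 020, 021, 022, 200, 201, 202, 220, 221, 222}
target 200 ∈ {TSO,PSO}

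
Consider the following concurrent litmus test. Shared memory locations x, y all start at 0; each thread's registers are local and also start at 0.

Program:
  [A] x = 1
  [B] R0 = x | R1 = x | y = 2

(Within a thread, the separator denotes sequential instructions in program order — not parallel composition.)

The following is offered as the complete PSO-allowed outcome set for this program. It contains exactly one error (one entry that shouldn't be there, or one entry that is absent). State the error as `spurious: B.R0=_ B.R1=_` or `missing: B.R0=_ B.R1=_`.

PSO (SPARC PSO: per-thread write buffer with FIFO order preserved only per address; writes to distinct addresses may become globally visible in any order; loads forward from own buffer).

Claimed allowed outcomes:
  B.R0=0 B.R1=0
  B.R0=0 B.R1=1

outcome vector order: (B.R0,B.R1)
under PSO → (0,0), (0,1), (1,1)
PSO∖claimed = {(1,1)}

missing: B.R0=1 B.R1=1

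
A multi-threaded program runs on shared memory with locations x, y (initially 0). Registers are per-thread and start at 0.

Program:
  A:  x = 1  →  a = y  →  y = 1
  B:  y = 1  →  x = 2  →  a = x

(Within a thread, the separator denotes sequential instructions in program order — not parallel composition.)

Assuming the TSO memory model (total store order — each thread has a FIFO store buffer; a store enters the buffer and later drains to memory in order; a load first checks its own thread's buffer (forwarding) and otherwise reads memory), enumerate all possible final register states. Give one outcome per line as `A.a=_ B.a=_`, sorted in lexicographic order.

A.a=0 B.a=1
A.a=0 B.a=2
A.a=1 B.a=1
A.a=1 B.a=2

outcome vector order: (A.a,B.a)
|TSO outcomes| = 4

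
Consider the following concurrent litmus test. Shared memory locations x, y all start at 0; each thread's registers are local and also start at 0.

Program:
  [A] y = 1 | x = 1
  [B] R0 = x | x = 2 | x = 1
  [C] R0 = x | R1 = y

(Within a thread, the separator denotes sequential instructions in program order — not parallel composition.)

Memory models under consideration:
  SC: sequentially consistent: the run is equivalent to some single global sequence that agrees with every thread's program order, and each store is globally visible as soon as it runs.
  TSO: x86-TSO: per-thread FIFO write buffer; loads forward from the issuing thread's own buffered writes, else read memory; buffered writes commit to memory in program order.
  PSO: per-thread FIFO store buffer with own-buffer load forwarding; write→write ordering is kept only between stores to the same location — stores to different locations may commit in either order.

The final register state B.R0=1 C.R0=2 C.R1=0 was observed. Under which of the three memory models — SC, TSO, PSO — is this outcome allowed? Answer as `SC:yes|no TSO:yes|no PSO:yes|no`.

SC:no TSO:no PSO:yes

outcome vector order: (B.R0,C.R0,C.R1)
[SC] allowed = {(0,0,0), (0,0,1), (0,1,0), (0,1,1), (0,2,0), (0,2,1), (1,0,0), (1,0,1), (1,1,1), (1,2,1)}
[TSO] allowed = {(0,0,0), (0,0,1), (0,1,0), (0,1,1), (0,2,0), (0,2,1), (1,0,0), (1,0,1), (1,1,1), (1,2,1)}
[PSO] allowed = {(0,0,0), (0,0,1), (0,1,0), (0,1,1), (0,2,0), (0,2,1), (1,0,0), (1,0,1), (1,1,0), (1,1,1), (1,2,0), (1,2,1)}
target (1,2,0) ∈ {PSO}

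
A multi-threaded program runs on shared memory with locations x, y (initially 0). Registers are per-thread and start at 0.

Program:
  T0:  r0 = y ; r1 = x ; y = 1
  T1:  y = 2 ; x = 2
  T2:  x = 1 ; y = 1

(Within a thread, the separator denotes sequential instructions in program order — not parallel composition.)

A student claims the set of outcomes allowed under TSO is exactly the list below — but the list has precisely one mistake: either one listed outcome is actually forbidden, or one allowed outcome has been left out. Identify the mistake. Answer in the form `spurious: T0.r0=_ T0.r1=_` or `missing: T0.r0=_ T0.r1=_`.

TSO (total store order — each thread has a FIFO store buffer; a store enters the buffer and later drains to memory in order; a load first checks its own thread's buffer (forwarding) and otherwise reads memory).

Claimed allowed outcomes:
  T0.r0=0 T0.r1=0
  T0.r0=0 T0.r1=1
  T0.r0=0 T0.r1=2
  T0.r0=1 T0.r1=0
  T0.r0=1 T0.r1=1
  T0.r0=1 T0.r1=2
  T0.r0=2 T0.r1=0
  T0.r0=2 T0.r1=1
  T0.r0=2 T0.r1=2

spurious: T0.r0=1 T0.r1=0

outcome vector order: (T0.r0,T0.r1)
under TSO → <0 0>, <0 1>, <0 2>, <1 1>, <1 2>, <2 0>, <2 1>, <2 2>
claimed∖TSO = {<1 0>}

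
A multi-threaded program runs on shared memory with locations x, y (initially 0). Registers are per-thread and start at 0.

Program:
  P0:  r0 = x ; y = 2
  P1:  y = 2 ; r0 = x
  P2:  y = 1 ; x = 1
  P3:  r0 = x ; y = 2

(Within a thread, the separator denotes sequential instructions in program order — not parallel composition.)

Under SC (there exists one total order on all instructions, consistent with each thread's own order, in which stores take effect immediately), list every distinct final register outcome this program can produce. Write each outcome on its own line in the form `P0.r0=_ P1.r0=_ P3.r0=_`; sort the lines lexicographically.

outcome vector order: (P0.r0,P1.r0,P3.r0)
|SC outcomes| = 8

P0.r0=0 P1.r0=0 P3.r0=0
P0.r0=0 P1.r0=0 P3.r0=1
P0.r0=0 P1.r0=1 P3.r0=0
P0.r0=0 P1.r0=1 P3.r0=1
P0.r0=1 P1.r0=0 P3.r0=0
P0.r0=1 P1.r0=0 P3.r0=1
P0.r0=1 P1.r0=1 P3.r0=0
P0.r0=1 P1.r0=1 P3.r0=1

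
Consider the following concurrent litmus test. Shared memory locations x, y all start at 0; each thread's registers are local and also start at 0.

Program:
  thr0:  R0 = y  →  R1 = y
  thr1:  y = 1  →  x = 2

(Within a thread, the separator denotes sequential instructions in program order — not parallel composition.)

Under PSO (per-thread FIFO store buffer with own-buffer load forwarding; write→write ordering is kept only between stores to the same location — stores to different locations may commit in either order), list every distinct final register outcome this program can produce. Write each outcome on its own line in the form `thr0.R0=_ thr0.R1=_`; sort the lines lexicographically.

thr0.R0=0 thr0.R1=0
thr0.R0=0 thr0.R1=1
thr0.R0=1 thr0.R1=1

outcome vector order: (thr0.R0,thr0.R1)
|PSO outcomes| = 3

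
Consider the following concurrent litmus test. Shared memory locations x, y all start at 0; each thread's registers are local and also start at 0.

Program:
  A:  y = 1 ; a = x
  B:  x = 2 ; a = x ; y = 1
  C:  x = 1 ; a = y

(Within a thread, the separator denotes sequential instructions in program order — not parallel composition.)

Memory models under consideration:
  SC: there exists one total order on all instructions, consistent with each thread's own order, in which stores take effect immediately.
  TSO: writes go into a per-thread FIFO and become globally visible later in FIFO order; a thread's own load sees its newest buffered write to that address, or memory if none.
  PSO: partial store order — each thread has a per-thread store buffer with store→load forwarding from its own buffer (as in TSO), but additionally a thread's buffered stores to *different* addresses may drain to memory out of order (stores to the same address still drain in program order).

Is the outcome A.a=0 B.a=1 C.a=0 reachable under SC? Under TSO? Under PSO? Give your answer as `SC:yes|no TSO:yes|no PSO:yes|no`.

SC:no TSO:yes PSO:yes

outcome vector order: (A.a,B.a,C.a)
under SC → 011; 021; 110; 111; 120; 121; 211; 220; 221
under TSO → 010; 011; 020; 021; 110; 111; 120; 121; 210; 211; 220; 221
under PSO → 010; 011; 020; 021; 110; 111; 120; 121; 210; 211; 220; 221
target 010 ∈ {TSO,PSO}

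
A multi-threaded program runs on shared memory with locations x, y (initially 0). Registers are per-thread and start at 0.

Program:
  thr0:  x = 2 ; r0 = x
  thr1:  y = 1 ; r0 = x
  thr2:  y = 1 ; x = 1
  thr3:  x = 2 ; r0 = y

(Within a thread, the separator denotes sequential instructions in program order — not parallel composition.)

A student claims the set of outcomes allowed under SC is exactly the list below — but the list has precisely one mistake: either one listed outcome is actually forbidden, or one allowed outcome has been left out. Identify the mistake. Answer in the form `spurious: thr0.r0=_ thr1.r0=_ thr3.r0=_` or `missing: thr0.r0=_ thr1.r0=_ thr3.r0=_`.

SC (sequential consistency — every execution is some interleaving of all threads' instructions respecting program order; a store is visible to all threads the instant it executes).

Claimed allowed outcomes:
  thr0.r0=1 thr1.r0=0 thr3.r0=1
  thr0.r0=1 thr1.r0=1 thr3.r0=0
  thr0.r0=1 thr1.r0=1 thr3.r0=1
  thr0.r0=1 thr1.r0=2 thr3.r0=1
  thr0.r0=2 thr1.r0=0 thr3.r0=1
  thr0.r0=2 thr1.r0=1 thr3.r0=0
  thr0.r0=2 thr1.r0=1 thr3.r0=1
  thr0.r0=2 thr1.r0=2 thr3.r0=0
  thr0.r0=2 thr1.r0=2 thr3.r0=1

outcome vector order: (thr0.r0,thr1.r0,thr3.r0)
under SC → <1 0 1>, <1 1 0>, <1 1 1>, <1 2 0>, <1 2 1>, <2 0 1>, <2 1 0>, <2 1 1>, <2 2 0>, <2 2 1>
SC∖claimed = {<1 2 0>}

missing: thr0.r0=1 thr1.r0=2 thr3.r0=0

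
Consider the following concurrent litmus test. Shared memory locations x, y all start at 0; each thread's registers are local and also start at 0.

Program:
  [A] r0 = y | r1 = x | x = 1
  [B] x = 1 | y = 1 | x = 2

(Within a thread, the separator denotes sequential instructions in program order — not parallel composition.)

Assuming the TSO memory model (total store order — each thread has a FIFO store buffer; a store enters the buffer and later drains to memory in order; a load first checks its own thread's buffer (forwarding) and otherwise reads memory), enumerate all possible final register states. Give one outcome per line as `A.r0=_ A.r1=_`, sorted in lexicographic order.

outcome vector order: (A.r0,A.r1)
|TSO outcomes| = 5

A.r0=0 A.r1=0
A.r0=0 A.r1=1
A.r0=0 A.r1=2
A.r0=1 A.r1=1
A.r0=1 A.r1=2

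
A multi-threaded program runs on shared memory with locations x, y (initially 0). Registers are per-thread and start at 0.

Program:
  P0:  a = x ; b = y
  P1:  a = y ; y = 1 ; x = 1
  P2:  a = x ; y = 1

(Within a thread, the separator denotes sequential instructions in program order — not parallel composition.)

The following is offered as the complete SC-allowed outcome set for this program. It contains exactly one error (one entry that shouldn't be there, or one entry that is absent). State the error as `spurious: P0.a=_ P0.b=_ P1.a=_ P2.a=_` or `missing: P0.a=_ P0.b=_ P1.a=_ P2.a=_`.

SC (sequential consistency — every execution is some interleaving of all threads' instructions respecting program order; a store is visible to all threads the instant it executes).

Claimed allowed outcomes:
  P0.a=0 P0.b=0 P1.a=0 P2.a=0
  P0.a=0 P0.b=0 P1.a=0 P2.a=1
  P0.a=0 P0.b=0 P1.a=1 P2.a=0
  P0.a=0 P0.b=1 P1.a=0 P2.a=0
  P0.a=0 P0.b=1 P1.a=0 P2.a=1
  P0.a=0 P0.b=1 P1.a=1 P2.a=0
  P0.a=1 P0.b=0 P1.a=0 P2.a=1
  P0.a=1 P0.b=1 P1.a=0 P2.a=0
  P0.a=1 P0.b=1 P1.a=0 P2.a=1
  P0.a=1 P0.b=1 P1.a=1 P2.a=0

outcome vector order: (P0.a,P0.b,P1.a,P2.a)
under SC → 0/0/0/0 0/0/0/1 0/0/1/0 0/1/0/0 0/1/0/1 0/1/1/0 1/1/0/0 1/1/0/1 1/1/1/0
claimed∖SC = {1/0/0/1}

spurious: P0.a=1 P0.b=0 P1.a=0 P2.a=1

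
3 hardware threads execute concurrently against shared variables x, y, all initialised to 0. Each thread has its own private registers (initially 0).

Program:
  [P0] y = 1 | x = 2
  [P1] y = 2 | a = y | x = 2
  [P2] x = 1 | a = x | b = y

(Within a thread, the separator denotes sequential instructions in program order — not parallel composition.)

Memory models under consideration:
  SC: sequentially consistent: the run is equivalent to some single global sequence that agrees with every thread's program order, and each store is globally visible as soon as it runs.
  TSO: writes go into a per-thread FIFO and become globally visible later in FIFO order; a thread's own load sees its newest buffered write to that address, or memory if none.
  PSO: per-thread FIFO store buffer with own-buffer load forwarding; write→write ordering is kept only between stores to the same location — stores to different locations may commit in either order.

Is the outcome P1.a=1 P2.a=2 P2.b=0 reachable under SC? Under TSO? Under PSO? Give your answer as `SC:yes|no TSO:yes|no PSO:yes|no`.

outcome vector order: (P1.a,P2.a,P2.b)
SC (9): (1,1,0), (1,1,1), (1,1,2), (1,2,1), (2,1,0), (2,1,1), (2,1,2), (2,2,1), (2,2,2)
TSO (9): (1,1,0), (1,1,1), (1,1,2), (1,2,1), (2,1,0), (2,1,1), (2,1,2), (2,2,1), (2,2,2)
PSO (12): (1,1,0), (1,1,1), (1,1,2), (1,2,0), (1,2,1), (1,2,2), (2,1,0), (2,1,1), (2,1,2), (2,2,0), (2,2,1), (2,2,2)
target (1,2,0) ∈ {PSO}

SC:no TSO:no PSO:yes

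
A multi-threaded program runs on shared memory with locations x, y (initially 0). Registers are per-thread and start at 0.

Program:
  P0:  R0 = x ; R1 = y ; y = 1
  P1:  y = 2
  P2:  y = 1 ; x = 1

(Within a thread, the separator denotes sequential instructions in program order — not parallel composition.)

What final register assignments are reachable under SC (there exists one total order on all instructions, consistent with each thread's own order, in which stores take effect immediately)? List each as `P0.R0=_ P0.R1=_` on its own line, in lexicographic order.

P0.R0=0 P0.R1=0
P0.R0=0 P0.R1=1
P0.R0=0 P0.R1=2
P0.R0=1 P0.R1=1
P0.R0=1 P0.R1=2

outcome vector order: (P0.R0,P0.R1)
|SC outcomes| = 5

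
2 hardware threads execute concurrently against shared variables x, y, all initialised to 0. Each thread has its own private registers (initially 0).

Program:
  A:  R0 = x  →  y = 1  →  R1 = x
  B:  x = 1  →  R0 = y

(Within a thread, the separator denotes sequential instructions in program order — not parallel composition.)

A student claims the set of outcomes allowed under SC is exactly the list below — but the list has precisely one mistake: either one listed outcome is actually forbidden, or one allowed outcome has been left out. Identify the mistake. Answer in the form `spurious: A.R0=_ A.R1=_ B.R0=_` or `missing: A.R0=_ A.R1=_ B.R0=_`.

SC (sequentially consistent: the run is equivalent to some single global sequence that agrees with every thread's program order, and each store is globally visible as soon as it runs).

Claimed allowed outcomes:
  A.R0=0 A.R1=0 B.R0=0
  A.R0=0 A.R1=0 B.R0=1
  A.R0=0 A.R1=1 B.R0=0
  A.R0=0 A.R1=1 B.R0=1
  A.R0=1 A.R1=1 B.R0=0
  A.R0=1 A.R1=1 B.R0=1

outcome vector order: (A.R0,A.R1,B.R0)
SC: 5 outcomes — {0/0/1, 0/1/0, 0/1/1, 1/1/0, 1/1/1}
claimed∖SC = {0/0/0}

spurious: A.R0=0 A.R1=0 B.R0=0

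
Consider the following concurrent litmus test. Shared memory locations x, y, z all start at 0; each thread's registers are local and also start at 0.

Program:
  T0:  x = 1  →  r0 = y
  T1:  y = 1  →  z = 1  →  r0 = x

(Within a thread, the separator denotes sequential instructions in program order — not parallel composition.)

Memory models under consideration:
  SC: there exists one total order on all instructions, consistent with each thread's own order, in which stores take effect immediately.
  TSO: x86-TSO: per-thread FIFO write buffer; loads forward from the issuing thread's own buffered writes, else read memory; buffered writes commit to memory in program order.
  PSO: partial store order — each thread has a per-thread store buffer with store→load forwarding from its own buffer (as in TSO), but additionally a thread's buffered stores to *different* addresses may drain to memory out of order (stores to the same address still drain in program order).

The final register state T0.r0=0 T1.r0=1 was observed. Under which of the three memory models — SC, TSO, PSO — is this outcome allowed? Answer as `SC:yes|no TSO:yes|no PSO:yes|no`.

SC:yes TSO:yes PSO:yes

outcome vector order: (T0.r0,T1.r0)
SC: 3 outcomes — {(0,1), (1,0), (1,1)}
TSO: 4 outcomes — {(0,0), (0,1), (1,0), (1,1)}
PSO: 4 outcomes — {(0,0), (0,1), (1,0), (1,1)}
target (0,1) ∈ {SC,TSO,PSO}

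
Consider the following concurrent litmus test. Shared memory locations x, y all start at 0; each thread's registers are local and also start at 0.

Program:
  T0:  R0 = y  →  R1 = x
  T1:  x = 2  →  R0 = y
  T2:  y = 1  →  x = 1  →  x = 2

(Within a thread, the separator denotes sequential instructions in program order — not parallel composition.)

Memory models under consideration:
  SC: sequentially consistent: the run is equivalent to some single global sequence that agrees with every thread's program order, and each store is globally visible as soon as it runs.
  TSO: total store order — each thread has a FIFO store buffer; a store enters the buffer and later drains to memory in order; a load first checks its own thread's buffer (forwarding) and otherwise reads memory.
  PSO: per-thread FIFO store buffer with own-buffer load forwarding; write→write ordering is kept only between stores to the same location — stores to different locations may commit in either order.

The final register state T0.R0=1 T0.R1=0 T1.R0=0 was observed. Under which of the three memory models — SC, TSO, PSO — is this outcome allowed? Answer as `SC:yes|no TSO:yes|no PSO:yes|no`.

SC:no TSO:yes PSO:yes

outcome vector order: (T0.R0,T0.R1,T1.R0)
SC: 11 outcomes — {<0 0 0>; <0 0 1>; <0 1 0>; <0 1 1>; <0 2 0>; <0 2 1>; <1 0 1>; <1 1 0>; <1 1 1>; <1 2 0>; <1 2 1>}
TSO: 12 outcomes — {<0 0 0>; <0 0 1>; <0 1 0>; <0 1 1>; <0 2 0>; <0 2 1>; <1 0 0>; <1 0 1>; <1 1 0>; <1 1 1>; <1 2 0>; <1 2 1>}
PSO: 12 outcomes — {<0 0 0>; <0 0 1>; <0 1 0>; <0 1 1>; <0 2 0>; <0 2 1>; <1 0 0>; <1 0 1>; <1 1 0>; <1 1 1>; <1 2 0>; <1 2 1>}
target <1 0 0> ∈ {TSO,PSO}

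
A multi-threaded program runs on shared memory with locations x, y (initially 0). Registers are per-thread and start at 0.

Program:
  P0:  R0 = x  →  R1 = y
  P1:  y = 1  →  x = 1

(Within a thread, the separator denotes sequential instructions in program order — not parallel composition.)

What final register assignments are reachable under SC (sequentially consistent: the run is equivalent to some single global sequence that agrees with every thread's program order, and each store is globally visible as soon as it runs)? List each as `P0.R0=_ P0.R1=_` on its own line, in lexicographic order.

outcome vector order: (P0.R0,P0.R1)
|SC outcomes| = 3

P0.R0=0 P0.R1=0
P0.R0=0 P0.R1=1
P0.R0=1 P0.R1=1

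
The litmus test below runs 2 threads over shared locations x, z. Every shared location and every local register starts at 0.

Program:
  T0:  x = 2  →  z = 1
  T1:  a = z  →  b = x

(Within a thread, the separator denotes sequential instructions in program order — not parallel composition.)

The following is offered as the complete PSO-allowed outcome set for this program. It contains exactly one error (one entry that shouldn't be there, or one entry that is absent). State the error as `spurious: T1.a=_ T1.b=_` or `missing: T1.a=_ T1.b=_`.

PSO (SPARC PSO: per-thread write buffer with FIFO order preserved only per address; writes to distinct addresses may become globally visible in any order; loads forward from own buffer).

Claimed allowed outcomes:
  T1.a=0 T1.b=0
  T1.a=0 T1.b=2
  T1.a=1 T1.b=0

outcome vector order: (T1.a,T1.b)
[PSO] allowed = {0/0, 0/2, 1/0, 1/2}
PSO∖claimed = {1/2}

missing: T1.a=1 T1.b=2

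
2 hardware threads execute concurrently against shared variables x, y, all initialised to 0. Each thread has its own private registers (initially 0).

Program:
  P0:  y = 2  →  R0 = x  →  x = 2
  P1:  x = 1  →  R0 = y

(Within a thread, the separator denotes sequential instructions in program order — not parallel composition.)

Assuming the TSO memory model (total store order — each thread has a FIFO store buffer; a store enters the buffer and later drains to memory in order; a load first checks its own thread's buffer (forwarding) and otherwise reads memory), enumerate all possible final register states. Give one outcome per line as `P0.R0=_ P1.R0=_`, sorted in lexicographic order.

P0.R0=0 P1.R0=0
P0.R0=0 P1.R0=2
P0.R0=1 P1.R0=0
P0.R0=1 P1.R0=2

outcome vector order: (P0.R0,P1.R0)
|TSO outcomes| = 4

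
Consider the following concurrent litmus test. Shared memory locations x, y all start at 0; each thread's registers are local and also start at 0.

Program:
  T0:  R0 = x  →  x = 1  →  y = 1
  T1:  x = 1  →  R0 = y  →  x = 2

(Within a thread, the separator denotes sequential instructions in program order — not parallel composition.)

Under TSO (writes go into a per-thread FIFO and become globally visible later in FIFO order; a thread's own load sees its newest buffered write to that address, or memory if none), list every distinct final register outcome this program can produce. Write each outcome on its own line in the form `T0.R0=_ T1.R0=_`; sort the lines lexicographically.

T0.R0=0 T1.R0=0
T0.R0=0 T1.R0=1
T0.R0=1 T1.R0=0
T0.R0=1 T1.R0=1
T0.R0=2 T1.R0=0

outcome vector order: (T0.R0,T1.R0)
|TSO outcomes| = 5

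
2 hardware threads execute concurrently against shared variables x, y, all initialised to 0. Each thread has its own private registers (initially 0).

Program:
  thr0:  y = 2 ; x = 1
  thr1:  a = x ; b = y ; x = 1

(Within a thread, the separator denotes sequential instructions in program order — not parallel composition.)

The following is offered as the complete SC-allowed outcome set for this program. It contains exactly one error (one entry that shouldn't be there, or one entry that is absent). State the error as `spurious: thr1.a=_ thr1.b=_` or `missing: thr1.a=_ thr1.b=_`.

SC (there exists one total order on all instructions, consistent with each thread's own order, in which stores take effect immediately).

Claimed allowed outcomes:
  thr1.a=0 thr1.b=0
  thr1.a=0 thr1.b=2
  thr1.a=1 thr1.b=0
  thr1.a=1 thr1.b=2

spurious: thr1.a=1 thr1.b=0

outcome vector order: (thr1.a,thr1.b)
under SC → 0/0, 0/2, 1/2
claimed∖SC = {1/0}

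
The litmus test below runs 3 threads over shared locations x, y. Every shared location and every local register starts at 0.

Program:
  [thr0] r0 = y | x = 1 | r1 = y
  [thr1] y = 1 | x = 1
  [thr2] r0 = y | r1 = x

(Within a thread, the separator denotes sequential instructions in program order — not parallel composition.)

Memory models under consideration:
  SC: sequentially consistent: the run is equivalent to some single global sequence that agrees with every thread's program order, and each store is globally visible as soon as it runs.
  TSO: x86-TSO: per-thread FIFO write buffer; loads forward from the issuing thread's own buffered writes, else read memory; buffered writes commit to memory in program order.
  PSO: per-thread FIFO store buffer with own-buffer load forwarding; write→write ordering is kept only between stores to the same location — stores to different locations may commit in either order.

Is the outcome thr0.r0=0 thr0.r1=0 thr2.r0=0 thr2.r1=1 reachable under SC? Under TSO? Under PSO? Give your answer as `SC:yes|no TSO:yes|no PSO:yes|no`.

SC:yes TSO:yes PSO:yes

outcome vector order: (thr0.r0,thr0.r1,thr2.r0,thr2.r1)
SC: 11 outcomes — {<0 0 0 0>, <0 0 0 1>, <0 0 1 1>, <0 1 0 0>, <0 1 0 1>, <0 1 1 0>, <0 1 1 1>, <1 1 0 0>, <1 1 0 1>, <1 1 1 0>, <1 1 1 1>}
TSO: 12 outcomes — {<0 0 0 0>, <0 0 0 1>, <0 0 1 0>, <0 0 1 1>, <0 1 0 0>, <0 1 0 1>, <0 1 1 0>, <0 1 1 1>, <1 1 0 0>, <1 1 0 1>, <1 1 1 0>, <1 1 1 1>}
PSO: 12 outcomes — {<0 0 0 0>, <0 0 0 1>, <0 0 1 0>, <0 0 1 1>, <0 1 0 0>, <0 1 0 1>, <0 1 1 0>, <0 1 1 1>, <1 1 0 0>, <1 1 0 1>, <1 1 1 0>, <1 1 1 1>}
target <0 0 0 1> ∈ {SC,TSO,PSO}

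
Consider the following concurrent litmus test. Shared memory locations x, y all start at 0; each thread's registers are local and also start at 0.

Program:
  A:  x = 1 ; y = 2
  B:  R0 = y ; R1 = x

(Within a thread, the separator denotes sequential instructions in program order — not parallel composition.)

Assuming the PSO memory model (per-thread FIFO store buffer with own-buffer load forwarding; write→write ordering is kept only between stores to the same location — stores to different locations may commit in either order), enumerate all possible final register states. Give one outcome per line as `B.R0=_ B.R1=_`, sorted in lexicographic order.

B.R0=0 B.R1=0
B.R0=0 B.R1=1
B.R0=2 B.R1=0
B.R0=2 B.R1=1

outcome vector order: (B.R0,B.R1)
|PSO outcomes| = 4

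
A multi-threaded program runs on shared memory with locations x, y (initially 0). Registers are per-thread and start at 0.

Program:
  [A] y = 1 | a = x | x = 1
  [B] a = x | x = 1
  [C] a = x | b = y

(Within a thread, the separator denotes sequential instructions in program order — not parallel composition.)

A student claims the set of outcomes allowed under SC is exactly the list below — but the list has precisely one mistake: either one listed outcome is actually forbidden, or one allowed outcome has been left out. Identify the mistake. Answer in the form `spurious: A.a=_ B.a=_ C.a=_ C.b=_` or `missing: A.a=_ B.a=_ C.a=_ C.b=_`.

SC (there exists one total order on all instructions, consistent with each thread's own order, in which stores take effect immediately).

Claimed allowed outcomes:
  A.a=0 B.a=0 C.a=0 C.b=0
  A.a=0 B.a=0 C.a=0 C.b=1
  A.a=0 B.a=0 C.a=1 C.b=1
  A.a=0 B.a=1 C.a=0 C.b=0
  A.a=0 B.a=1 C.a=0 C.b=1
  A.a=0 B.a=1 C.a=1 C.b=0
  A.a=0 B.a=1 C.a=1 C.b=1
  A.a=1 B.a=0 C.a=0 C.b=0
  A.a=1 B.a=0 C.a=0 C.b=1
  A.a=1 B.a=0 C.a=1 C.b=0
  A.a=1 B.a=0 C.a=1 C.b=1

outcome vector order: (A.a,B.a,C.a,C.b)
SC (10): (0,0,0,0); (0,0,0,1); (0,0,1,1); (0,1,0,0); (0,1,0,1); (0,1,1,1); (1,0,0,0); (1,0,0,1); (1,0,1,0); (1,0,1,1)
claimed∖SC = {(0,1,1,0)}

spurious: A.a=0 B.a=1 C.a=1 C.b=0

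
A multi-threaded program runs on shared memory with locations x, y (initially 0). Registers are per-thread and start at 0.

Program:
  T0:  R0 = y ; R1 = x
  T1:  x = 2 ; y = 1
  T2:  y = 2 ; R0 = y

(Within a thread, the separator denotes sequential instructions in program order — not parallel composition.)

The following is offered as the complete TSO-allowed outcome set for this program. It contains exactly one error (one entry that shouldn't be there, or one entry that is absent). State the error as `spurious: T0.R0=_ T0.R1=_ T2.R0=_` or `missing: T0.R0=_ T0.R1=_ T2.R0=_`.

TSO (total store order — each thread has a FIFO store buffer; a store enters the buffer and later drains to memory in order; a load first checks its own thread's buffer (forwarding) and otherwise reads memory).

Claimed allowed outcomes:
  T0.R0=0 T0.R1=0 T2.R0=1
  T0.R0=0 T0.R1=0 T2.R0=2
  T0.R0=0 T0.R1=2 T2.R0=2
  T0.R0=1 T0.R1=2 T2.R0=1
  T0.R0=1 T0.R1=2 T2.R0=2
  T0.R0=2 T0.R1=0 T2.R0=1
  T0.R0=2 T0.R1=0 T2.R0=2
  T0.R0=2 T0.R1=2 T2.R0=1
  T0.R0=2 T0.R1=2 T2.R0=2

missing: T0.R0=0 T0.R1=2 T2.R0=1

outcome vector order: (T0.R0,T0.R1,T2.R0)
under TSO → <0 0 1> <0 0 2> <0 2 1> <0 2 2> <1 2 1> <1 2 2> <2 0 1> <2 0 2> <2 2 1> <2 2 2>
TSO∖claimed = {<0 2 1>}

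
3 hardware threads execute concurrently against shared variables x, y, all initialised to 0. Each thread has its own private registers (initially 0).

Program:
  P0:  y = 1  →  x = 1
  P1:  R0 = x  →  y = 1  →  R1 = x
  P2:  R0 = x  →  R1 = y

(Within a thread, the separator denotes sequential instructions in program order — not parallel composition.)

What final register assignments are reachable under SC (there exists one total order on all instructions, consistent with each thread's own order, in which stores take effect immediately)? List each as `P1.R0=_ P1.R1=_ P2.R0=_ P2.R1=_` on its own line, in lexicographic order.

P1.R0=0 P1.R1=0 P2.R0=0 P2.R1=0
P1.R0=0 P1.R1=0 P2.R0=0 P2.R1=1
P1.R0=0 P1.R1=0 P2.R0=1 P2.R1=1
P1.R0=0 P1.R1=1 P2.R0=0 P2.R1=0
P1.R0=0 P1.R1=1 P2.R0=0 P2.R1=1
P1.R0=0 P1.R1=1 P2.R0=1 P2.R1=1
P1.R0=1 P1.R1=1 P2.R0=0 P2.R1=0
P1.R0=1 P1.R1=1 P2.R0=0 P2.R1=1
P1.R0=1 P1.R1=1 P2.R0=1 P2.R1=1

outcome vector order: (P1.R0,P1.R1,P2.R0,P2.R1)
|SC outcomes| = 9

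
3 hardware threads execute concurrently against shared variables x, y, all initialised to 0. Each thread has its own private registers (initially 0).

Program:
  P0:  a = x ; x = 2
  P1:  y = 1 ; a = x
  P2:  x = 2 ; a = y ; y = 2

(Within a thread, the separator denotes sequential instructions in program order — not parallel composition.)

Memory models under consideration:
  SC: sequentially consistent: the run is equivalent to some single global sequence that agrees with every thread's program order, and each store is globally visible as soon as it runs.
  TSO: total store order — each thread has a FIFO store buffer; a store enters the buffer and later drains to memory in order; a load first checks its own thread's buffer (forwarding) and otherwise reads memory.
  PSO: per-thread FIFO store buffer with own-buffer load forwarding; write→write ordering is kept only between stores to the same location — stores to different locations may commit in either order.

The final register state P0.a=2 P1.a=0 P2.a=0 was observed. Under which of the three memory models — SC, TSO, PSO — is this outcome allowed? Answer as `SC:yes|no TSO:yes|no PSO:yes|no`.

outcome vector order: (P0.a,P1.a,P2.a)
SC: 6 outcomes — {0/0/1; 0/2/0; 0/2/1; 2/0/1; 2/2/0; 2/2/1}
TSO: 8 outcomes — {0/0/0; 0/0/1; 0/2/0; 0/2/1; 2/0/0; 2/0/1; 2/2/0; 2/2/1}
PSO: 8 outcomes — {0/0/0; 0/0/1; 0/2/0; 0/2/1; 2/0/0; 2/0/1; 2/2/0; 2/2/1}
target 2/0/0 ∈ {TSO,PSO}

SC:no TSO:yes PSO:yes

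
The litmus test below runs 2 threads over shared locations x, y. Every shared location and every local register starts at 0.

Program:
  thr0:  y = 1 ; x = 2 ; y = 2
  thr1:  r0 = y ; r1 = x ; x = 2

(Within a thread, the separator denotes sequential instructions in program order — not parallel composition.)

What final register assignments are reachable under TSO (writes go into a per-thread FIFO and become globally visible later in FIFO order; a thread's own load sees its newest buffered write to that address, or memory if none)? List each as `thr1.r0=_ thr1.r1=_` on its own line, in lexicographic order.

thr1.r0=0 thr1.r1=0
thr1.r0=0 thr1.r1=2
thr1.r0=1 thr1.r1=0
thr1.r0=1 thr1.r1=2
thr1.r0=2 thr1.r1=2

outcome vector order: (thr1.r0,thr1.r1)
|TSO outcomes| = 5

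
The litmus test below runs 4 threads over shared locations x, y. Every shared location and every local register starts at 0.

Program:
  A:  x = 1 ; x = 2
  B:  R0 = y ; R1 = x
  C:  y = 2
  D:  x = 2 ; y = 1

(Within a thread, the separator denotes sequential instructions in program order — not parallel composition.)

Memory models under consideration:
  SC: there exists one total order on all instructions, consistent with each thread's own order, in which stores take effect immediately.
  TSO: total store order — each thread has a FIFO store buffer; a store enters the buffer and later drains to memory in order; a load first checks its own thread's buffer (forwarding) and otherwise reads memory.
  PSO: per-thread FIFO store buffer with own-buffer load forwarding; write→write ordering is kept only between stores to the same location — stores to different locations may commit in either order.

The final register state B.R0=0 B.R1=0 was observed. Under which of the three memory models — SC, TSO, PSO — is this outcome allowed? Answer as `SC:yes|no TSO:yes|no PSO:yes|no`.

SC:yes TSO:yes PSO:yes

outcome vector order: (B.R0,B.R1)
SC: 8 outcomes — {00, 01, 02, 11, 12, 20, 21, 22}
TSO: 8 outcomes — {00, 01, 02, 11, 12, 20, 21, 22}
PSO: 9 outcomes — {00, 01, 02, 10, 11, 12, 20, 21, 22}
target 00 ∈ {SC,TSO,PSO}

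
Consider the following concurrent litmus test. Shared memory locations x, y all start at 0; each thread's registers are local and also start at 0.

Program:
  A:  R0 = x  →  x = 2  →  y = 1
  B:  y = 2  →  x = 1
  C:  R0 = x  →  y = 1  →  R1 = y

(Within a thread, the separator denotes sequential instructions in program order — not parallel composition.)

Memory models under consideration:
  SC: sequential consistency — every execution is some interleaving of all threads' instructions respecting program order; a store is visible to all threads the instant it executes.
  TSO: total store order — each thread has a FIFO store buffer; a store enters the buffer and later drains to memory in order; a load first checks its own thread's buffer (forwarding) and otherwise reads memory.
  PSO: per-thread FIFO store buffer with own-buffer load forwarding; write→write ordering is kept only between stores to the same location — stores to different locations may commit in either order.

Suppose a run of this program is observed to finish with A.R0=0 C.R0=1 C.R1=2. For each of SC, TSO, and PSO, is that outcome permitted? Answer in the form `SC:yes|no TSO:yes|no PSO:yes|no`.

outcome vector order: (A.R0,C.R0,C.R1)
SC (9): 001 002 011 021 022 101 102 111 121
TSO (9): 001 002 011 021 022 101 102 111 121
PSO (12): 001 002 011 012 021 022 101 102 111 112 121 122
target 012 ∈ {PSO}

SC:no TSO:no PSO:yes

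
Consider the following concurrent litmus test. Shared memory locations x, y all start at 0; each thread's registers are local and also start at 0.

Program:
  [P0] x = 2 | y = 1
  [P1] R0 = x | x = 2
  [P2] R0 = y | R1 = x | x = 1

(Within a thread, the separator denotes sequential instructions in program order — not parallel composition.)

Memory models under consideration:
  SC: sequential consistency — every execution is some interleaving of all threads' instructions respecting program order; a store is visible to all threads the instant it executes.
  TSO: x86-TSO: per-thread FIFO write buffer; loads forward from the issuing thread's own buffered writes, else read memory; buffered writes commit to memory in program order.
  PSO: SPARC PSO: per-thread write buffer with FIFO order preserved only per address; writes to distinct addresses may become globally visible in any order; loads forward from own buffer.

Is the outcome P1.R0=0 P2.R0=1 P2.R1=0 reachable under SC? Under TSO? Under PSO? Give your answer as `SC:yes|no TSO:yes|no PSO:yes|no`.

SC:no TSO:no PSO:yes

outcome vector order: (P1.R0,P2.R0,P2.R1)
SC (9): <0 0 0>; <0 0 2>; <0 1 2>; <1 0 0>; <1 0 2>; <1 1 2>; <2 0 0>; <2 0 2>; <2 1 2>
TSO (9): <0 0 0>; <0 0 2>; <0 1 2>; <1 0 0>; <1 0 2>; <1 1 2>; <2 0 0>; <2 0 2>; <2 1 2>
PSO (12): <0 0 0>; <0 0 2>; <0 1 0>; <0 1 2>; <1 0 0>; <1 0 2>; <1 1 0>; <1 1 2>; <2 0 0>; <2 0 2>; <2 1 0>; <2 1 2>
target <0 1 0> ∈ {PSO}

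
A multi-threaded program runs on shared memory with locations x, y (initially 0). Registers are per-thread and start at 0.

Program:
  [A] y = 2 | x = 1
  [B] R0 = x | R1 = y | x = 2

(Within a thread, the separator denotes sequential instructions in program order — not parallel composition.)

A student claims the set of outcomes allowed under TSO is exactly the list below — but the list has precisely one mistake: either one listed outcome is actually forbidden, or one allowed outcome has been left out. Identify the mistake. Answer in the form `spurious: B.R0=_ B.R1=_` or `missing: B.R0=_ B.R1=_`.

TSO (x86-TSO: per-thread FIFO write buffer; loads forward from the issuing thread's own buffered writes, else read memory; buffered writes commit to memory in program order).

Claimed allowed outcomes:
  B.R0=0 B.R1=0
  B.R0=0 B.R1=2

missing: B.R0=1 B.R1=2

outcome vector order: (B.R0,B.R1)
TSO (3): 00; 02; 12
TSO∖claimed = {12}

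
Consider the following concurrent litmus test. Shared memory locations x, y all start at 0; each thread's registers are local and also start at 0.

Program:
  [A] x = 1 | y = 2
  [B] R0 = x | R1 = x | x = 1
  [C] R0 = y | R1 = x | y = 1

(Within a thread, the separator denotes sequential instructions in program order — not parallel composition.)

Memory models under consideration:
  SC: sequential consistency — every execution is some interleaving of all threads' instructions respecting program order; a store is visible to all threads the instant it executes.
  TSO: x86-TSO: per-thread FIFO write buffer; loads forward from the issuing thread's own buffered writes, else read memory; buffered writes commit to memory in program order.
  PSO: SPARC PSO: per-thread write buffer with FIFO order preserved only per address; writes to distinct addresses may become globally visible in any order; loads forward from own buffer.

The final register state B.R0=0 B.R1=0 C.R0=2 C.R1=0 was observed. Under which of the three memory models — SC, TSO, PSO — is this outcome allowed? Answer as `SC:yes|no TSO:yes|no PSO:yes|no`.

SC:no TSO:no PSO:yes

outcome vector order: (B.R0,B.R1,C.R0,C.R1)
SC: 9 outcomes — {<0 0 0 0>; <0 0 0 1>; <0 0 2 1>; <0 1 0 0>; <0 1 0 1>; <0 1 2 1>; <1 1 0 0>; <1 1 0 1>; <1 1 2 1>}
TSO: 9 outcomes — {<0 0 0 0>; <0 0 0 1>; <0 0 2 1>; <0 1 0 0>; <0 1 0 1>; <0 1 2 1>; <1 1 0 0>; <1 1 0 1>; <1 1 2 1>}
PSO: 12 outcomes — {<0 0 0 0>; <0 0 0 1>; <0 0 2 0>; <0 0 2 1>; <0 1 0 0>; <0 1 0 1>; <0 1 2 0>; <0 1 2 1>; <1 1 0 0>; <1 1 0 1>; <1 1 2 0>; <1 1 2 1>}
target <0 0 2 0> ∈ {PSO}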